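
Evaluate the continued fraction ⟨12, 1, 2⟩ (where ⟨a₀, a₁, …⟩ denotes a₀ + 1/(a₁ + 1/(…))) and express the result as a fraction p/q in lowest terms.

Start with 2.
1 + 1/(2/1) = 1 + 1/2 = 3/2
12 + 1/(3/2) = 12 + 2/3 = 38/3

38/3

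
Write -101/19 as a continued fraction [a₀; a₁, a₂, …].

Run the Euclidean algorithm, recording each quotient:
-101 = -6·19 + 13, so a_0 = -6
19 = 1·13 + 6, so a_1 = 1
13 = 2·6 + 1, so a_2 = 2
6 = 6·1 + 0, so a_3 = 6

[-6; 1, 2, 6]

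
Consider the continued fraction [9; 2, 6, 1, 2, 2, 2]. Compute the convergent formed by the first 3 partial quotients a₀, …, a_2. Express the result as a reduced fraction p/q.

123/13

Work from the innermost term outward:
Start with 6.
2 + 1/(6/1) = 2 + 1/6 = 13/6
9 + 1/(13/6) = 9 + 6/13 = 123/13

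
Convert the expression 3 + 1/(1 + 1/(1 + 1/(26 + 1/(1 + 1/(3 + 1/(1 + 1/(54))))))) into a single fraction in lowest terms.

a_0 = 3: 3/1
a_1 = 1: 4/1
a_2 = 1: 7/2
a_3 = 26: 186/53
a_4 = 1: 193/55
a_5 = 3: 765/218
a_6 = 1: 958/273
a_7 = 54: 52497/14960

52497/14960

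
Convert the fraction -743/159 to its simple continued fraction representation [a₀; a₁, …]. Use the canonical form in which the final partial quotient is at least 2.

⌊-743/159⌋ = -5, remainder 52
⌊159/52⌋ = 3, remainder 3
⌊52/3⌋ = 17, remainder 1
⌊3/1⌋ = 3, remainder 0

[-5; 3, 17, 3]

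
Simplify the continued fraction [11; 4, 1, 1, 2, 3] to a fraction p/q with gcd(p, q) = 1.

a_0 = 11: 11/1
a_1 = 4: 45/4
a_2 = 1: 56/5
a_3 = 1: 101/9
a_4 = 2: 258/23
a_5 = 3: 875/78

875/78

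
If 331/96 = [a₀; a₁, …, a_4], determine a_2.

4

Repeatedly divide and take the remainder:
331 ÷ 96 → quotient 3, remainder 43
96 ÷ 43 → quotient 2, remainder 10
43 ÷ 10 → quotient 4, remainder 3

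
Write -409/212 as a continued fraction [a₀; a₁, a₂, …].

[-2; 14, 7, 2]

Repeatedly divide and take the remainder:
-409 = -2·212 + 15, so a_0 = -2
212 = 14·15 + 2, so a_1 = 14
15 = 7·2 + 1, so a_2 = 7
2 = 2·1 + 0, so a_3 = 2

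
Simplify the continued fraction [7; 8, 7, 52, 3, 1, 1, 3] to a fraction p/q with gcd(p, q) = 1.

a_0 = 7: 7/1
a_1 = 8: 57/8
a_2 = 7: 406/57
a_3 = 52: 21169/2972
a_4 = 3: 63913/8973
a_5 = 1: 85082/11945
a_6 = 1: 148995/20918
a_7 = 3: 532067/74699

532067/74699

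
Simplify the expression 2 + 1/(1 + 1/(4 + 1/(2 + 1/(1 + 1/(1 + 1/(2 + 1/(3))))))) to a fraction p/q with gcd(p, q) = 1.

Use the convergent recurrence hₖ = aₖ·hₖ₋₁ + hₖ₋₂ (and likewise for the denominators kₖ):
a_0 = 2: 2/1
a_1 = 1: 3/1
a_2 = 4: 14/5
a_3 = 2: 31/11
a_4 = 1: 45/16
a_5 = 1: 76/27
a_6 = 2: 197/70
a_7 = 3: 667/237

667/237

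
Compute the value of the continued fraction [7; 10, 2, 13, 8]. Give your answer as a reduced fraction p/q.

Start with 8.
13 + 1/(8/1) = 13 + 1/8 = 105/8
2 + 1/(105/8) = 2 + 8/105 = 218/105
10 + 1/(218/105) = 10 + 105/218 = 2285/218
7 + 1/(2285/218) = 7 + 218/2285 = 16213/2285

16213/2285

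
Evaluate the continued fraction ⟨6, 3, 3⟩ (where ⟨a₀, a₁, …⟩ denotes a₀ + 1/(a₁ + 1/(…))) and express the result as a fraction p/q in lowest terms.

Build up convergents one term at a time:
a_0 = 6: 6/1
a_1 = 3: 19/3
a_2 = 3: 63/10

63/10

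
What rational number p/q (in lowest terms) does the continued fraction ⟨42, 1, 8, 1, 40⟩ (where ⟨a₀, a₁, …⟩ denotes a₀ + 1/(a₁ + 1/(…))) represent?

17546/409

Build up convergents one term at a time:
a_0 = 42: 42/1
a_1 = 1: 43/1
a_2 = 8: 386/9
a_3 = 1: 429/10
a_4 = 40: 17546/409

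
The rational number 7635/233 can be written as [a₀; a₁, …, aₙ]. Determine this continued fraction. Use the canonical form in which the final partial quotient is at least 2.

[32; 1, 3, 3, 5, 1, 2]

Repeatedly divide and take the remainder:
⌊7635/233⌋ = 32, remainder 179
⌊233/179⌋ = 1, remainder 54
⌊179/54⌋ = 3, remainder 17
⌊54/17⌋ = 3, remainder 3
⌊17/3⌋ = 5, remainder 2
⌊3/2⌋ = 1, remainder 1
⌊2/1⌋ = 2, remainder 0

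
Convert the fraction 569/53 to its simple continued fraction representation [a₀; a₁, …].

569 = 10·53 + 39, so a_0 = 10
53 = 1·39 + 14, so a_1 = 1
39 = 2·14 + 11, so a_2 = 2
14 = 1·11 + 3, so a_3 = 1
11 = 3·3 + 2, so a_4 = 3
3 = 1·2 + 1, so a_5 = 1
2 = 2·1 + 0, so a_6 = 2

[10; 1, 2, 1, 3, 1, 2]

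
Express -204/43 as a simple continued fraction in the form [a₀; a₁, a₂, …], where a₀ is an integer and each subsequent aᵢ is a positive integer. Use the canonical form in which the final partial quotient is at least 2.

[-5; 3, 1, 10]

Repeatedly divide and take the remainder:
-204 ÷ 43 → quotient -5, remainder 11
43 ÷ 11 → quotient 3, remainder 10
11 ÷ 10 → quotient 1, remainder 1
10 ÷ 1 → quotient 10, remainder 0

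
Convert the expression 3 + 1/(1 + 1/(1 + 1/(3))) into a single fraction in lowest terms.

25/7

Start with 3.
1 + 1/(3/1) = 1 + 1/3 = 4/3
1 + 1/(4/3) = 1 + 3/4 = 7/4
3 + 1/(7/4) = 3 + 4/7 = 25/7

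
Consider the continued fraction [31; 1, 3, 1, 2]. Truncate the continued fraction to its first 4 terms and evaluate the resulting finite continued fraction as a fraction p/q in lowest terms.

159/5

Compute successive convergents:
a_0 = 31: 31/1
a_1 = 1: 32/1
a_2 = 3: 127/4
a_3 = 1: 159/5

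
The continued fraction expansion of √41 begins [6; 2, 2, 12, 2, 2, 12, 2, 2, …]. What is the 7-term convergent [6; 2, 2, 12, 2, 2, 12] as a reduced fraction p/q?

Start with 12.
2 + 1/(12/1) = 2 + 1/12 = 25/12
2 + 1/(25/12) = 2 + 12/25 = 62/25
12 + 1/(62/25) = 12 + 25/62 = 769/62
2 + 1/(769/62) = 2 + 62/769 = 1600/769
2 + 1/(1600/769) = 2 + 769/1600 = 3969/1600
6 + 1/(3969/1600) = 6 + 1600/3969 = 25414/3969

25414/3969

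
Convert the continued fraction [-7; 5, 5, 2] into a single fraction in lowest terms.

-388/57

a_0 = -7: -7/1
a_1 = 5: -34/5
a_2 = 5: -177/26
a_3 = 2: -388/57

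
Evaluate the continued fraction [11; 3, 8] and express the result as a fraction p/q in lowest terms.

283/25

Collapse the nested fraction from the inside out:
Start with 8.
3 + 1/(8/1) = 3 + 1/8 = 25/8
11 + 1/(25/8) = 11 + 8/25 = 283/25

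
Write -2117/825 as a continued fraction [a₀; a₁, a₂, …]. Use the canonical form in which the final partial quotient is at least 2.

[-3; 2, 3, 3, 1, 1, 15]

-2117 ÷ 825 → quotient -3, remainder 358
825 ÷ 358 → quotient 2, remainder 109
358 ÷ 109 → quotient 3, remainder 31
109 ÷ 31 → quotient 3, remainder 16
31 ÷ 16 → quotient 1, remainder 15
16 ÷ 15 → quotient 1, remainder 1
15 ÷ 1 → quotient 15, remainder 0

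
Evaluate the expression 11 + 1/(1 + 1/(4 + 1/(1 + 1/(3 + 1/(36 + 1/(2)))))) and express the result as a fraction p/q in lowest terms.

19998/1691

Start with 2.
36 + 1/(2/1) = 36 + 1/2 = 73/2
3 + 1/(73/2) = 3 + 2/73 = 221/73
1 + 1/(221/73) = 1 + 73/221 = 294/221
4 + 1/(294/221) = 4 + 221/294 = 1397/294
1 + 1/(1397/294) = 1 + 294/1397 = 1691/1397
11 + 1/(1691/1397) = 11 + 1397/1691 = 19998/1691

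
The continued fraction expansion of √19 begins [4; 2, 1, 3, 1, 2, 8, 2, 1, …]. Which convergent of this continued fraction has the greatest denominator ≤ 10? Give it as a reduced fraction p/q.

List convergents until the denominator exceeds the bound:
a_0 = 4: 4/1  (≤ bound)
a_1 = 2: 9/2  (≤ bound)
a_2 = 1: 13/3  (≤ bound)
a_3 = 3: 48/11  (> 10, stop)

13/3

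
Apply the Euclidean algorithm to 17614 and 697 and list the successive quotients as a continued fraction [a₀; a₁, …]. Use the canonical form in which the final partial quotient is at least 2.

⌊17614/697⌋ = 25, remainder 189
⌊697/189⌋ = 3, remainder 130
⌊189/130⌋ = 1, remainder 59
⌊130/59⌋ = 2, remainder 12
⌊59/12⌋ = 4, remainder 11
⌊12/11⌋ = 1, remainder 1
⌊11/1⌋ = 11, remainder 0

[25; 3, 1, 2, 4, 1, 11]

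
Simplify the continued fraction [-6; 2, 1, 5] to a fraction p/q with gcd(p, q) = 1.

Build up convergents one term at a time:
a_0 = -6: -6/1
a_1 = 2: -11/2
a_2 = 1: -17/3
a_3 = 5: -96/17

-96/17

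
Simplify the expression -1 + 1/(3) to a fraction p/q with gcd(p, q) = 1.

-2/3

a_0 = -1: -1/1
a_1 = 3: -2/3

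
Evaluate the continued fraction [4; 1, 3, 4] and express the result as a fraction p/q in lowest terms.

Collapse the nested fraction from the inside out:
Start with 4.
3 + 1/(4/1) = 3 + 1/4 = 13/4
1 + 1/(13/4) = 1 + 4/13 = 17/13
4 + 1/(17/13) = 4 + 13/17 = 81/17

81/17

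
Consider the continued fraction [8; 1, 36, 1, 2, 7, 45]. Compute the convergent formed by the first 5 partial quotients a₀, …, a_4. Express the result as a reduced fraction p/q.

a_0 = 8: 8/1
a_1 = 1: 9/1
a_2 = 36: 332/37
a_3 = 1: 341/38
a_4 = 2: 1014/113

1014/113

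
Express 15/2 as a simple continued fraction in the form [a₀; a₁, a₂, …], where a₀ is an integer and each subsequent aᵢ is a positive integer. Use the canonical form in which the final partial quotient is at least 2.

[7; 2]

Apply division with remainder until the remainder is 0:
15 ÷ 2 → quotient 7, remainder 1
2 ÷ 1 → quotient 2, remainder 0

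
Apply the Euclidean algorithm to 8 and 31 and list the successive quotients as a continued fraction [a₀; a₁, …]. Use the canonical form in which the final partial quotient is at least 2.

8 ÷ 31 → quotient 0, remainder 8
31 ÷ 8 → quotient 3, remainder 7
8 ÷ 7 → quotient 1, remainder 1
7 ÷ 1 → quotient 7, remainder 0

[0; 3, 1, 7]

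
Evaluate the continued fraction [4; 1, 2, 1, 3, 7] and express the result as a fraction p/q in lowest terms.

516/109

Starting at the tail and folding back:
Start with 7.
3 + 1/(7/1) = 3 + 1/7 = 22/7
1 + 1/(22/7) = 1 + 7/22 = 29/22
2 + 1/(29/22) = 2 + 22/29 = 80/29
1 + 1/(80/29) = 1 + 29/80 = 109/80
4 + 1/(109/80) = 4 + 80/109 = 516/109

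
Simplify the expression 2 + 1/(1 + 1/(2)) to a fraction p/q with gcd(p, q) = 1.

8/3

Start with 2.
1 + 1/(2/1) = 1 + 1/2 = 3/2
2 + 1/(3/2) = 2 + 2/3 = 8/3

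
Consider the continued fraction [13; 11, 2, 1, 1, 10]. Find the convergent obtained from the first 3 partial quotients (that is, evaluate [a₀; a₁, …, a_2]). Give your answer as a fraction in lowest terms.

301/23

Build up convergents one term at a time:
a_0 = 13: 13/1
a_1 = 11: 144/11
a_2 = 2: 301/23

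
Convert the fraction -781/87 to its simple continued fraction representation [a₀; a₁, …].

[-9; 43, 2]

-781 ÷ 87 → quotient -9, remainder 2
87 ÷ 2 → quotient 43, remainder 1
2 ÷ 1 → quotient 2, remainder 0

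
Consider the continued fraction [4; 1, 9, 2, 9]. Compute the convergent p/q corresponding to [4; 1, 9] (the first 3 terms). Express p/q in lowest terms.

49/10

Start with 9.
1 + 1/(9/1) = 1 + 1/9 = 10/9
4 + 1/(10/9) = 4 + 9/10 = 49/10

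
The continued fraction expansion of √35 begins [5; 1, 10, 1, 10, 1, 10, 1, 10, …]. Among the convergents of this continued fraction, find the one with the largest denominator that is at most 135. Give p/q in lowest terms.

775/131

a_0 = 5: 5/1  (≤ bound)
a_1 = 1: 6/1  (≤ bound)
a_2 = 10: 65/11  (≤ bound)
a_3 = 1: 71/12  (≤ bound)
a_4 = 10: 775/131  (≤ bound)
a_5 = 1: 846/143  (> 135, stop)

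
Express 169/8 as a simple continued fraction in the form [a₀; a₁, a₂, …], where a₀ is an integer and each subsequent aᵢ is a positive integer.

169 ÷ 8 → quotient 21, remainder 1
8 ÷ 1 → quotient 8, remainder 0

[21; 8]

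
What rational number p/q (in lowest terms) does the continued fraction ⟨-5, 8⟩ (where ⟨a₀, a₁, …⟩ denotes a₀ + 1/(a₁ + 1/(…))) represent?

-39/8

Use the convergent recurrence hₖ = aₖ·hₖ₋₁ + hₖ₋₂ (and likewise for the denominators kₖ):
a_0 = -5: -5/1
a_1 = 8: -39/8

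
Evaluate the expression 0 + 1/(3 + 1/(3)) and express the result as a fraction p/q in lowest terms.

3/10

Build up convergents one term at a time:
a_0 = 0: 0/1
a_1 = 3: 1/3
a_2 = 3: 3/10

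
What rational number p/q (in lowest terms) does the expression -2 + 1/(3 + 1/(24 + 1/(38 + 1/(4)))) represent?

Collapse the nested fraction from the inside out:
Start with 4.
38 + 1/(4/1) = 38 + 1/4 = 153/4
24 + 1/(153/4) = 24 + 4/153 = 3676/153
3 + 1/(3676/153) = 3 + 153/3676 = 11181/3676
-2 + 1/(11181/3676) = -2 + 3676/11181 = -18686/11181

-18686/11181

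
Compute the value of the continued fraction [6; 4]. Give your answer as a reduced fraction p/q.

25/4

Start with 4.
6 + 1/(4/1) = 6 + 1/4 = 25/4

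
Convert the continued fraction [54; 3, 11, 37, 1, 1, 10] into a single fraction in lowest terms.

a_0 = 54: 54/1
a_1 = 3: 163/3
a_2 = 11: 1847/34
a_3 = 37: 68502/1261
a_4 = 1: 70349/1295
a_5 = 1: 138851/2556
a_6 = 10: 1458859/26855

1458859/26855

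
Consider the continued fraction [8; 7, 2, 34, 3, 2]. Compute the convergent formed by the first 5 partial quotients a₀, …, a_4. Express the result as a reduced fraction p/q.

12737/1566

Collapse the nested fraction from the inside out:
Start with 3.
34 + 1/(3/1) = 34 + 1/3 = 103/3
2 + 1/(103/3) = 2 + 3/103 = 209/103
7 + 1/(209/103) = 7 + 103/209 = 1566/209
8 + 1/(1566/209) = 8 + 209/1566 = 12737/1566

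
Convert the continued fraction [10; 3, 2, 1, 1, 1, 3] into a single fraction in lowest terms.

1009/98

Start with 3.
1 + 1/(3/1) = 1 + 1/3 = 4/3
1 + 1/(4/3) = 1 + 3/4 = 7/4
1 + 1/(7/4) = 1 + 4/7 = 11/7
2 + 1/(11/7) = 2 + 7/11 = 29/11
3 + 1/(29/11) = 3 + 11/29 = 98/29
10 + 1/(98/29) = 10 + 29/98 = 1009/98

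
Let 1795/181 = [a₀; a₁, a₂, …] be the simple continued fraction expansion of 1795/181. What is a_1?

1795 = 9·181 + 166, so a_0 = 9
181 = 1·166 + 15, so a_1 = 1

1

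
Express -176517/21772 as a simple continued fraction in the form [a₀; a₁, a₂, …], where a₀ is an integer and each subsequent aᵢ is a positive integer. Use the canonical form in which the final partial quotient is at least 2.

Repeatedly divide and take the remainder:
-176517 ÷ 21772 → quotient -9, remainder 19431
21772 ÷ 19431 → quotient 1, remainder 2341
19431 ÷ 2341 → quotient 8, remainder 703
2341 ÷ 703 → quotient 3, remainder 232
703 ÷ 232 → quotient 3, remainder 7
232 ÷ 7 → quotient 33, remainder 1
7 ÷ 1 → quotient 7, remainder 0

[-9; 1, 8, 3, 3, 33, 7]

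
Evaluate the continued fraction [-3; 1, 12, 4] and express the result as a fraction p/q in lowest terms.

Work from the innermost term outward:
Start with 4.
12 + 1/(4/1) = 12 + 1/4 = 49/4
1 + 1/(49/4) = 1 + 4/49 = 53/49
-3 + 1/(53/49) = -3 + 49/53 = -110/53

-110/53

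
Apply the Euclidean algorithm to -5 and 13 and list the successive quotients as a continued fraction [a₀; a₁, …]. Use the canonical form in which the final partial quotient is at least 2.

Apply division with remainder until the remainder is 0:
-5 = -1·13 + 8, so a_0 = -1
13 = 1·8 + 5, so a_1 = 1
8 = 1·5 + 3, so a_2 = 1
5 = 1·3 + 2, so a_3 = 1
3 = 1·2 + 1, so a_4 = 1
2 = 2·1 + 0, so a_5 = 2

[-1; 1, 1, 1, 1, 2]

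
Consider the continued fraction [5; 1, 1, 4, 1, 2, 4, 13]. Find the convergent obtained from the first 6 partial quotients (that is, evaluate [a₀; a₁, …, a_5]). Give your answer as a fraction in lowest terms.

Start with 2.
1 + 1/(2/1) = 1 + 1/2 = 3/2
4 + 1/(3/2) = 4 + 2/3 = 14/3
1 + 1/(14/3) = 1 + 3/14 = 17/14
1 + 1/(17/14) = 1 + 14/17 = 31/17
5 + 1/(31/17) = 5 + 17/31 = 172/31

172/31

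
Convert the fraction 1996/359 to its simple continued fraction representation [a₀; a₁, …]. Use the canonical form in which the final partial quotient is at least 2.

Run the Euclidean algorithm, recording each quotient:
⌊1996/359⌋ = 5, remainder 201
⌊359/201⌋ = 1, remainder 158
⌊201/158⌋ = 1, remainder 43
⌊158/43⌋ = 3, remainder 29
⌊43/29⌋ = 1, remainder 14
⌊29/14⌋ = 2, remainder 1
⌊14/1⌋ = 14, remainder 0

[5; 1, 1, 3, 1, 2, 14]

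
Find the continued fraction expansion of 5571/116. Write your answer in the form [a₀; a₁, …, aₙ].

5571 ÷ 116 → quotient 48, remainder 3
116 ÷ 3 → quotient 38, remainder 2
3 ÷ 2 → quotient 1, remainder 1
2 ÷ 1 → quotient 2, remainder 0

[48; 38, 1, 2]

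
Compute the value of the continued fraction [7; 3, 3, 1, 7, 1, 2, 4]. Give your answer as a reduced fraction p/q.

10449/1430

Build up convergents one term at a time:
a_0 = 7: 7/1
a_1 = 3: 22/3
a_2 = 3: 73/10
a_3 = 1: 95/13
a_4 = 7: 738/101
a_5 = 1: 833/114
a_6 = 2: 2404/329
a_7 = 4: 10449/1430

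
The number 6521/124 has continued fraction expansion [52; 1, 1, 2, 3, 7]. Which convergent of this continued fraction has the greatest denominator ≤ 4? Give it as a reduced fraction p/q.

List convergents until the denominator exceeds the bound:
a_0 = 52: 52/1  (≤ bound)
a_1 = 1: 53/1  (≤ bound)
a_2 = 1: 105/2  (≤ bound)
a_3 = 2: 263/5  (> 4, stop)

105/2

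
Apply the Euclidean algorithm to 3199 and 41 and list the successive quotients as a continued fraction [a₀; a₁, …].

[78; 41]

Apply division with remainder until the remainder is 0:
⌊3199/41⌋ = 78, remainder 1
⌊41/1⌋ = 41, remainder 0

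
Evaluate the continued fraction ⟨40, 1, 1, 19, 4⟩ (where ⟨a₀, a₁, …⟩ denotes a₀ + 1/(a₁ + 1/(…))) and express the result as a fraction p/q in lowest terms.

6401/158

Collapse the nested fraction from the inside out:
Start with 4.
19 + 1/(4/1) = 19 + 1/4 = 77/4
1 + 1/(77/4) = 1 + 4/77 = 81/77
1 + 1/(81/77) = 1 + 77/81 = 158/81
40 + 1/(158/81) = 40 + 81/158 = 6401/158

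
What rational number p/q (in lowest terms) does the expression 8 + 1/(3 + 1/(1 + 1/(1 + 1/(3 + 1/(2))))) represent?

Start with 2.
3 + 1/(2/1) = 3 + 1/2 = 7/2
1 + 1/(7/2) = 1 + 2/7 = 9/7
1 + 1/(9/7) = 1 + 7/9 = 16/9
3 + 1/(16/9) = 3 + 9/16 = 57/16
8 + 1/(57/16) = 8 + 16/57 = 472/57

472/57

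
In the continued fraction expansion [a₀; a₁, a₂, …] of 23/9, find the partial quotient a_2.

1

23 ÷ 9 → quotient 2, remainder 5
9 ÷ 5 → quotient 1, remainder 4
5 ÷ 4 → quotient 1, remainder 1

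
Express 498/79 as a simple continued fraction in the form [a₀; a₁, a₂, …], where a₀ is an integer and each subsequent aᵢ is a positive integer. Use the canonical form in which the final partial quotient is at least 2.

Apply division with remainder until the remainder is 0:
⌊498/79⌋ = 6, remainder 24
⌊79/24⌋ = 3, remainder 7
⌊24/7⌋ = 3, remainder 3
⌊7/3⌋ = 2, remainder 1
⌊3/1⌋ = 3, remainder 0

[6; 3, 3, 2, 3]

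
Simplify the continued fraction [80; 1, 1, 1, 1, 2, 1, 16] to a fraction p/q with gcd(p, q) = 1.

24264/301

a_0 = 80: 80/1
a_1 = 1: 81/1
a_2 = 1: 161/2
a_3 = 1: 242/3
a_4 = 1: 403/5
a_5 = 2: 1048/13
a_6 = 1: 1451/18
a_7 = 16: 24264/301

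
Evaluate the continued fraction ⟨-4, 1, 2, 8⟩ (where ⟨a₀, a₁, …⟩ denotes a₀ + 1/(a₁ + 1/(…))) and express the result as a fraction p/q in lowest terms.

Use the convergent recurrence hₖ = aₖ·hₖ₋₁ + hₖ₋₂ (and likewise for the denominators kₖ):
a_0 = -4: -4/1
a_1 = 1: -3/1
a_2 = 2: -10/3
a_3 = 8: -83/25

-83/25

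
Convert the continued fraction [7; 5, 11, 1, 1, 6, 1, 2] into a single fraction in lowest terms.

18157/2523

Start with 2.
1 + 1/(2/1) = 1 + 1/2 = 3/2
6 + 1/(3/2) = 6 + 2/3 = 20/3
1 + 1/(20/3) = 1 + 3/20 = 23/20
1 + 1/(23/20) = 1 + 20/23 = 43/23
11 + 1/(43/23) = 11 + 23/43 = 496/43
5 + 1/(496/43) = 5 + 43/496 = 2523/496
7 + 1/(2523/496) = 7 + 496/2523 = 18157/2523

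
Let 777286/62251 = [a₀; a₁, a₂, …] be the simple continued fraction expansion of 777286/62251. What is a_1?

Apply division with remainder until the remainder is 0:
⌊777286/62251⌋ = 12, remainder 30274
⌊62251/30274⌋ = 2, remainder 1703

2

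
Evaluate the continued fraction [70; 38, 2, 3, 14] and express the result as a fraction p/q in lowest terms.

269110/3843

a_0 = 70: 70/1
a_1 = 38: 2661/38
a_2 = 2: 5392/77
a_3 = 3: 18837/269
a_4 = 14: 269110/3843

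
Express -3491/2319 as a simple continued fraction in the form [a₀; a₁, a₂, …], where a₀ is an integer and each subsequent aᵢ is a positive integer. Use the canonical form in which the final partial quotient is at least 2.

⌊-3491/2319⌋ = -2, remainder 1147
⌊2319/1147⌋ = 2, remainder 25
⌊1147/25⌋ = 45, remainder 22
⌊25/22⌋ = 1, remainder 3
⌊22/3⌋ = 7, remainder 1
⌊3/1⌋ = 3, remainder 0

[-2; 2, 45, 1, 7, 3]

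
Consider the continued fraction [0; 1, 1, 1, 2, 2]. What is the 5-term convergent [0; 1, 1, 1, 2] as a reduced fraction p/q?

5/8

Use the convergent recurrence hₖ = aₖ·hₖ₋₁ + hₖ₋₂ (and likewise for the denominators kₖ):
a_0 = 0: 0/1
a_1 = 1: 1/1
a_2 = 1: 1/2
a_3 = 1: 2/3
a_4 = 2: 5/8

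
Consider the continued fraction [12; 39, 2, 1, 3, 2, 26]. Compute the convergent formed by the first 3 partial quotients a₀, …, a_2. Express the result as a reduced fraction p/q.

Start with 2.
39 + 1/(2/1) = 39 + 1/2 = 79/2
12 + 1/(79/2) = 12 + 2/79 = 950/79

950/79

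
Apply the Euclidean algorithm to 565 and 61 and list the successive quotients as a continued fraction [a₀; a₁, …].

[9; 3, 1, 4, 3]

Repeatedly divide and take the remainder:
565 = 9·61 + 16, so a_0 = 9
61 = 3·16 + 13, so a_1 = 3
16 = 1·13 + 3, so a_2 = 1
13 = 4·3 + 1, so a_3 = 4
3 = 3·1 + 0, so a_4 = 3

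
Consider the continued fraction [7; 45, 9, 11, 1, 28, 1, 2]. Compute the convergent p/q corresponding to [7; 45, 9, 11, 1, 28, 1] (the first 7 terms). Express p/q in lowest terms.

Work from the innermost term outward:
Start with 1.
28 + 1/(1/1) = 28 + 1/1 = 29/1
1 + 1/(29/1) = 1 + 1/29 = 30/29
11 + 1/(30/29) = 11 + 29/30 = 359/30
9 + 1/(359/30) = 9 + 30/359 = 3261/359
45 + 1/(3261/359) = 45 + 359/3261 = 147104/3261
7 + 1/(147104/3261) = 7 + 3261/147104 = 1032989/147104

1032989/147104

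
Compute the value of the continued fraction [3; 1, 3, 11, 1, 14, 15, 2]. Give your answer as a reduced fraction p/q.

Start with 2.
15 + 1/(2/1) = 15 + 1/2 = 31/2
14 + 1/(31/2) = 14 + 2/31 = 436/31
1 + 1/(436/31) = 1 + 31/436 = 467/436
11 + 1/(467/436) = 11 + 436/467 = 5573/467
3 + 1/(5573/467) = 3 + 467/5573 = 17186/5573
1 + 1/(17186/5573) = 1 + 5573/17186 = 22759/17186
3 + 1/(22759/17186) = 3 + 17186/22759 = 85463/22759

85463/22759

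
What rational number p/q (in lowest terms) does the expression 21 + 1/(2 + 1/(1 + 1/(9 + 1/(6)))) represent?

3778/177

Collapse the nested fraction from the inside out:
Start with 6.
9 + 1/(6/1) = 9 + 1/6 = 55/6
1 + 1/(55/6) = 1 + 6/55 = 61/55
2 + 1/(61/55) = 2 + 55/61 = 177/61
21 + 1/(177/61) = 21 + 61/177 = 3778/177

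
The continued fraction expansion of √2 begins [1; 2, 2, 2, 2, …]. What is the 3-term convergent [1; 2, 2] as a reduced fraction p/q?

Collapse the nested fraction from the inside out:
Start with 2.
2 + 1/(2/1) = 2 + 1/2 = 5/2
1 + 1/(5/2) = 1 + 2/5 = 7/5

7/5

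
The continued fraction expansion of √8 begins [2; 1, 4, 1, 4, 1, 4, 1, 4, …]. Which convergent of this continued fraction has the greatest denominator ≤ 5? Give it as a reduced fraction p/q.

14/5

a_0 = 2: 2/1  (≤ bound)
a_1 = 1: 3/1  (≤ bound)
a_2 = 4: 14/5  (≤ bound)
a_3 = 1: 17/6  (> 5, stop)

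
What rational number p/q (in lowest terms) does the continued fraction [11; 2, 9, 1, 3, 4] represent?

4005/349

a_0 = 11: 11/1
a_1 = 2: 23/2
a_2 = 9: 218/19
a_3 = 1: 241/21
a_4 = 3: 941/82
a_5 = 4: 4005/349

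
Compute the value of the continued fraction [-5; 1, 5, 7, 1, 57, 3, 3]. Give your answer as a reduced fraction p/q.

-118682/28507

a_0 = -5: -5/1
a_1 = 1: -4/1
a_2 = 5: -25/6
a_3 = 7: -179/43
a_4 = 1: -204/49
a_5 = 57: -11807/2836
a_6 = 3: -35625/8557
a_7 = 3: -118682/28507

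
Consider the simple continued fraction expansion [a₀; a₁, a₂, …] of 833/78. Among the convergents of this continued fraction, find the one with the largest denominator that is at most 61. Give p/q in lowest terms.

List convergents until the denominator exceeds the bound:
a_0 = 10: 10/1  (≤ bound)
a_1 = 1: 11/1  (≤ bound)
a_2 = 2: 32/3  (≤ bound)
a_3 = 8: 267/25  (≤ bound)
a_4 = 3: 833/78  (> 61, stop)

267/25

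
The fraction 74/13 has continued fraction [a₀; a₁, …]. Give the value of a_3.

4

74 ÷ 13 → quotient 5, remainder 9
13 ÷ 9 → quotient 1, remainder 4
9 ÷ 4 → quotient 2, remainder 1
4 ÷ 1 → quotient 4, remainder 0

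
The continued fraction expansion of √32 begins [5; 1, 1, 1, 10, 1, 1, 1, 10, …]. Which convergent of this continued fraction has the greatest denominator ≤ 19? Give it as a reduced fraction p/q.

List convergents until the denominator exceeds the bound:
a_0 = 5: 5/1  (≤ bound)
a_1 = 1: 6/1  (≤ bound)
a_2 = 1: 11/2  (≤ bound)
a_3 = 1: 17/3  (≤ bound)
a_4 = 10: 181/32  (> 19, stop)

17/3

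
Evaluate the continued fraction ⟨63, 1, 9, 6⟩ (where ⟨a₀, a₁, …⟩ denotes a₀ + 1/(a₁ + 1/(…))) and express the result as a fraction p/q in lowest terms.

Compute successive convergents:
a_0 = 63: 63/1
a_1 = 1: 64/1
a_2 = 9: 639/10
a_3 = 6: 3898/61

3898/61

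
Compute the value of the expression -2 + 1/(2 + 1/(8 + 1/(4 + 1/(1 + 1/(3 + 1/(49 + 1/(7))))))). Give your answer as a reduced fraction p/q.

-174995/114473

Work from the innermost term outward:
Start with 7.
49 + 1/(7/1) = 49 + 1/7 = 344/7
3 + 1/(344/7) = 3 + 7/344 = 1039/344
1 + 1/(1039/344) = 1 + 344/1039 = 1383/1039
4 + 1/(1383/1039) = 4 + 1039/1383 = 6571/1383
8 + 1/(6571/1383) = 8 + 1383/6571 = 53951/6571
2 + 1/(53951/6571) = 2 + 6571/53951 = 114473/53951
-2 + 1/(114473/53951) = -2 + 53951/114473 = -174995/114473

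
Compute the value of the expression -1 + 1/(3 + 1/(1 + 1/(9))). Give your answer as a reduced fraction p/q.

-29/39

a_0 = -1: -1/1
a_1 = 3: -2/3
a_2 = 1: -3/4
a_3 = 9: -29/39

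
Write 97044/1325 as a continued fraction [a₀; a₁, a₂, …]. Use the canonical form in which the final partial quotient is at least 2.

[73; 4, 6, 1, 1, 24]

Run the Euclidean algorithm, recording each quotient:
97044 ÷ 1325 → quotient 73, remainder 319
1325 ÷ 319 → quotient 4, remainder 49
319 ÷ 49 → quotient 6, remainder 25
49 ÷ 25 → quotient 1, remainder 24
25 ÷ 24 → quotient 1, remainder 1
24 ÷ 1 → quotient 24, remainder 0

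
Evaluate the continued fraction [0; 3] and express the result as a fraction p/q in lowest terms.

a_0 = 0: 0/1
a_1 = 3: 1/3

1/3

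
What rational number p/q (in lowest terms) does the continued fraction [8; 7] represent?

57/7

a_0 = 8: 8/1
a_1 = 7: 57/7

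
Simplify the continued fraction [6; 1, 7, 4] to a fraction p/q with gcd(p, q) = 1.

227/33

Compute successive convergents:
a_0 = 6: 6/1
a_1 = 1: 7/1
a_2 = 7: 55/8
a_3 = 4: 227/33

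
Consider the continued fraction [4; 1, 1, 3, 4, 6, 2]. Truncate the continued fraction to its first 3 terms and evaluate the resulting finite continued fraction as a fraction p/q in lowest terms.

Start with 1.
1 + 1/(1/1) = 1 + 1/1 = 2/1
4 + 1/(2/1) = 4 + 1/2 = 9/2

9/2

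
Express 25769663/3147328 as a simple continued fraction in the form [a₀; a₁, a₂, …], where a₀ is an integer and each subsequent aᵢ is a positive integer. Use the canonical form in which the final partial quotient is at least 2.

25769663 ÷ 3147328 → quotient 8, remainder 591039
3147328 ÷ 591039 → quotient 5, remainder 192133
591039 ÷ 192133 → quotient 3, remainder 14640
192133 ÷ 14640 → quotient 13, remainder 1813
14640 ÷ 1813 → quotient 8, remainder 136
1813 ÷ 136 → quotient 13, remainder 45
136 ÷ 45 → quotient 3, remainder 1
45 ÷ 1 → quotient 45, remainder 0

[8; 5, 3, 13, 8, 13, 3, 45]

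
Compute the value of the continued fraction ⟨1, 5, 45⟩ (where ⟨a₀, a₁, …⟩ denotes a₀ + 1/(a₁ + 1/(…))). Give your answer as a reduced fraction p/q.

271/226

Starting at the tail and folding back:
Start with 45.
5 + 1/(45/1) = 5 + 1/45 = 226/45
1 + 1/(226/45) = 1 + 45/226 = 271/226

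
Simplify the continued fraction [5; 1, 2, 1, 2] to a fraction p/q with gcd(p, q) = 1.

63/11

Start with 2.
1 + 1/(2/1) = 1 + 1/2 = 3/2
2 + 1/(3/2) = 2 + 2/3 = 8/3
1 + 1/(8/3) = 1 + 3/8 = 11/8
5 + 1/(11/8) = 5 + 8/11 = 63/11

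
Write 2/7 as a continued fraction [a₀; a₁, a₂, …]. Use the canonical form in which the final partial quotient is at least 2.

[0; 3, 2]

Apply division with remainder until the remainder is 0:
2 ÷ 7 → quotient 0, remainder 2
7 ÷ 2 → quotient 3, remainder 1
2 ÷ 1 → quotient 2, remainder 0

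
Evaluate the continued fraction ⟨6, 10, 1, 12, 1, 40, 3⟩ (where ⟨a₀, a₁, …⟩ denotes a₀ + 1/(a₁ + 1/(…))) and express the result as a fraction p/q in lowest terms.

a_0 = 6: 6/1
a_1 = 10: 61/10
a_2 = 1: 67/11
a_3 = 12: 865/142
a_4 = 1: 932/153
a_5 = 40: 38145/6262
a_6 = 3: 115367/18939

115367/18939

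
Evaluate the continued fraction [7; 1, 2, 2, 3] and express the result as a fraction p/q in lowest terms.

185/24

Start with 3.
2 + 1/(3/1) = 2 + 1/3 = 7/3
2 + 1/(7/3) = 2 + 3/7 = 17/7
1 + 1/(17/7) = 1 + 7/17 = 24/17
7 + 1/(24/17) = 7 + 17/24 = 185/24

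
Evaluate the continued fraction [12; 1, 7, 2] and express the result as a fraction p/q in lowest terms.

Work from the innermost term outward:
Start with 2.
7 + 1/(2/1) = 7 + 1/2 = 15/2
1 + 1/(15/2) = 1 + 2/15 = 17/15
12 + 1/(17/15) = 12 + 15/17 = 219/17

219/17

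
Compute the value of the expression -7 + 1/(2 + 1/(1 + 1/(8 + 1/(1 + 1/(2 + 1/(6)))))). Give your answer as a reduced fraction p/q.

-3547/533

Start with 6.
2 + 1/(6/1) = 2 + 1/6 = 13/6
1 + 1/(13/6) = 1 + 6/13 = 19/13
8 + 1/(19/13) = 8 + 13/19 = 165/19
1 + 1/(165/19) = 1 + 19/165 = 184/165
2 + 1/(184/165) = 2 + 165/184 = 533/184
-7 + 1/(533/184) = -7 + 184/533 = -3547/533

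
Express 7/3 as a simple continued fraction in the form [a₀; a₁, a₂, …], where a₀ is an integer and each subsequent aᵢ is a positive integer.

Run the Euclidean algorithm, recording each quotient:
7 = 2·3 + 1, so a_0 = 2
3 = 3·1 + 0, so a_1 = 3

[2; 3]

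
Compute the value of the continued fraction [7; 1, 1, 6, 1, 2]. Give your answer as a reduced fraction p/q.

324/43

Compute successive convergents:
a_0 = 7: 7/1
a_1 = 1: 8/1
a_2 = 1: 15/2
a_3 = 6: 98/13
a_4 = 1: 113/15
a_5 = 2: 324/43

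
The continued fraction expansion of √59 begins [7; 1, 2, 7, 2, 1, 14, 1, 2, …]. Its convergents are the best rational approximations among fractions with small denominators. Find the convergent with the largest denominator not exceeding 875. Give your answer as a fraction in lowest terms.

List convergents until the denominator exceeds the bound:
a_0 = 7: 7/1  (≤ bound)
a_1 = 1: 8/1  (≤ bound)
a_2 = 2: 23/3  (≤ bound)
a_3 = 7: 169/22  (≤ bound)
a_4 = 2: 361/47  (≤ bound)
a_5 = 1: 530/69  (≤ bound)
a_6 = 14: 7781/1013  (> 875, stop)

530/69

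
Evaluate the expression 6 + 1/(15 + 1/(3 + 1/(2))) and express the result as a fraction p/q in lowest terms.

Compute successive convergents:
a_0 = 6: 6/1
a_1 = 15: 91/15
a_2 = 3: 279/46
a_3 = 2: 649/107

649/107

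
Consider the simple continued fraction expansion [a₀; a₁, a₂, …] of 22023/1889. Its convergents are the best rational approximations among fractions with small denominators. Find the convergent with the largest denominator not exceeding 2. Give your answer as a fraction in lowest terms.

a_0 = 11: 11/1  (≤ bound)
a_1 = 1: 12/1  (≤ bound)
a_2 = 1: 23/2  (≤ bound)
a_3 = 1: 35/3  (> 2, stop)

23/2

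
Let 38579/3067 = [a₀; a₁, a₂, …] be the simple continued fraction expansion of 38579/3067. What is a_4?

⌊38579/3067⌋ = 12, remainder 1775
⌊3067/1775⌋ = 1, remainder 1292
⌊1775/1292⌋ = 1, remainder 483
⌊1292/483⌋ = 2, remainder 326
⌊483/326⌋ = 1, remainder 157

1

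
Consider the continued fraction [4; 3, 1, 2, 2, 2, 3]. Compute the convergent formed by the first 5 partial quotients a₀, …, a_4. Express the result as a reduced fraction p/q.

111/26

a_0 = 4: 4/1
a_1 = 3: 13/3
a_2 = 1: 17/4
a_3 = 2: 47/11
a_4 = 2: 111/26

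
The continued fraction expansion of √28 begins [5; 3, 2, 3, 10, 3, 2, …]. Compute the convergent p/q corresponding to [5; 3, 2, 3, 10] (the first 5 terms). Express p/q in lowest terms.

a_0 = 5: 5/1
a_1 = 3: 16/3
a_2 = 2: 37/7
a_3 = 3: 127/24
a_4 = 10: 1307/247

1307/247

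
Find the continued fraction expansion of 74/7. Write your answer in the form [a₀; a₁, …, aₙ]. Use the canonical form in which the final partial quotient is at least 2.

⌊74/7⌋ = 10, remainder 4
⌊7/4⌋ = 1, remainder 3
⌊4/3⌋ = 1, remainder 1
⌊3/1⌋ = 3, remainder 0

[10; 1, 1, 3]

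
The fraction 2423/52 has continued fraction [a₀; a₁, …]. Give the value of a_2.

1

2423 = 46·52 + 31, so a_0 = 46
52 = 1·31 + 21, so a_1 = 1
31 = 1·21 + 10, so a_2 = 1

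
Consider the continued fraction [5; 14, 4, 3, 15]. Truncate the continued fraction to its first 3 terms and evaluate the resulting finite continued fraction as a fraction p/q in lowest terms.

289/57

a_0 = 5: 5/1
a_1 = 14: 71/14
a_2 = 4: 289/57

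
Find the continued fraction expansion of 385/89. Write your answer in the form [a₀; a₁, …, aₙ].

Repeatedly divide and take the remainder:
385 = 4·89 + 29, so a_0 = 4
89 = 3·29 + 2, so a_1 = 3
29 = 14·2 + 1, so a_2 = 14
2 = 2·1 + 0, so a_3 = 2

[4; 3, 14, 2]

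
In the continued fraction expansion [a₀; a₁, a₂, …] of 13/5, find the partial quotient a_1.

Apply division with remainder until the remainder is 0:
13 = 2·5 + 3, so a_0 = 2
5 = 1·3 + 2, so a_1 = 1

1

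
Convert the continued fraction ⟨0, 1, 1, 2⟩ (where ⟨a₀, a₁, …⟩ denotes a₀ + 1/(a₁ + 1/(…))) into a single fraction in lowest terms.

a_0 = 0: 0/1
a_1 = 1: 1/1
a_2 = 1: 1/2
a_3 = 2: 3/5

3/5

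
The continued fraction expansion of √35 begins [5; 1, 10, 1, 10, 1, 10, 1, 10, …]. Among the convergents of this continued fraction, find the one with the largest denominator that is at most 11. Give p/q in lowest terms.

a_0 = 5: 5/1  (≤ bound)
a_1 = 1: 6/1  (≤ bound)
a_2 = 10: 65/11  (≤ bound)
a_3 = 1: 71/12  (> 11, stop)

65/11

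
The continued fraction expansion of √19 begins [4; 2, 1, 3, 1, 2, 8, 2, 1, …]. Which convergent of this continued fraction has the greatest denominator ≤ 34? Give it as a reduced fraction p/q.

a_0 = 4: 4/1  (≤ bound)
a_1 = 2: 9/2  (≤ bound)
a_2 = 1: 13/3  (≤ bound)
a_3 = 3: 48/11  (≤ bound)
a_4 = 1: 61/14  (≤ bound)
a_5 = 2: 170/39  (> 34, stop)

61/14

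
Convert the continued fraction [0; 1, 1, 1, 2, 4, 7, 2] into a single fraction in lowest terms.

Starting at the tail and folding back:
Start with 2.
7 + 1/(2/1) = 7 + 1/2 = 15/2
4 + 1/(15/2) = 4 + 2/15 = 62/15
2 + 1/(62/15) = 2 + 15/62 = 139/62
1 + 1/(139/62) = 1 + 62/139 = 201/139
1 + 1/(201/139) = 1 + 139/201 = 340/201
1 + 1/(340/201) = 1 + 201/340 = 541/340
0 + 1/(541/340) = 0 + 340/541 = 340/541

340/541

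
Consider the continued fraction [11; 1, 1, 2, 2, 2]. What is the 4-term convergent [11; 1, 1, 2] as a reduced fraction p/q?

58/5

Start with 2.
1 + 1/(2/1) = 1 + 1/2 = 3/2
1 + 1/(3/2) = 1 + 2/3 = 5/3
11 + 1/(5/3) = 11 + 3/5 = 58/5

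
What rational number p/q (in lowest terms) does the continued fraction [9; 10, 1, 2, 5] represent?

1555/171

Start with 5.
2 + 1/(5/1) = 2 + 1/5 = 11/5
1 + 1/(11/5) = 1 + 5/11 = 16/11
10 + 1/(16/11) = 10 + 11/16 = 171/16
9 + 1/(171/16) = 9 + 16/171 = 1555/171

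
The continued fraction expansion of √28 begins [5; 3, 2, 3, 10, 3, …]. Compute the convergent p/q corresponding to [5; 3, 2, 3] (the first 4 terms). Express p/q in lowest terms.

127/24

Start with 3.
2 + 1/(3/1) = 2 + 1/3 = 7/3
3 + 1/(7/3) = 3 + 3/7 = 24/7
5 + 1/(24/7) = 5 + 7/24 = 127/24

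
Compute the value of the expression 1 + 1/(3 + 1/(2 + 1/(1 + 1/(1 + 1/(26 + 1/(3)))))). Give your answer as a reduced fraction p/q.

1777/1373

Compute successive convergents:
a_0 = 1: 1/1
a_1 = 3: 4/3
a_2 = 2: 9/7
a_3 = 1: 13/10
a_4 = 1: 22/17
a_5 = 26: 585/452
a_6 = 3: 1777/1373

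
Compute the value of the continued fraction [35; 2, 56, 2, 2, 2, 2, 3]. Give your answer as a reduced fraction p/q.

400000/11269

Collapse the nested fraction from the inside out:
Start with 3.
2 + 1/(3/1) = 2 + 1/3 = 7/3
2 + 1/(7/3) = 2 + 3/7 = 17/7
2 + 1/(17/7) = 2 + 7/17 = 41/17
2 + 1/(41/17) = 2 + 17/41 = 99/41
56 + 1/(99/41) = 56 + 41/99 = 5585/99
2 + 1/(5585/99) = 2 + 99/5585 = 11269/5585
35 + 1/(11269/5585) = 35 + 5585/11269 = 400000/11269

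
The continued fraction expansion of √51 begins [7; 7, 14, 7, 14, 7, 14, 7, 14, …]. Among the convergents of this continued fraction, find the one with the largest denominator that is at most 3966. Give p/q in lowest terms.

4999/700

a_0 = 7: 7/1  (≤ bound)
a_1 = 7: 50/7  (≤ bound)
a_2 = 14: 707/99  (≤ bound)
a_3 = 7: 4999/700  (≤ bound)
a_4 = 14: 70693/9899  (> 3966, stop)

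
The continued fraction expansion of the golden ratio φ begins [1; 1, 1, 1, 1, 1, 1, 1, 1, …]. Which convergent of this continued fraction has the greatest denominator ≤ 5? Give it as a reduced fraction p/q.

8/5

a_0 = 1: 1/1  (≤ bound)
a_1 = 1: 2/1  (≤ bound)
a_2 = 1: 3/2  (≤ bound)
a_3 = 1: 5/3  (≤ bound)
a_4 = 1: 8/5  (≤ bound)
a_5 = 1: 13/8  (> 5, stop)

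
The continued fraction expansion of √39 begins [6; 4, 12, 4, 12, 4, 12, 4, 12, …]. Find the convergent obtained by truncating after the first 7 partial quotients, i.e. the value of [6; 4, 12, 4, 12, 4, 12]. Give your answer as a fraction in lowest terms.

Starting at the tail and folding back:
Start with 12.
4 + 1/(12/1) = 4 + 1/12 = 49/12
12 + 1/(49/12) = 12 + 12/49 = 600/49
4 + 1/(600/49) = 4 + 49/600 = 2449/600
12 + 1/(2449/600) = 12 + 600/2449 = 29988/2449
4 + 1/(29988/2449) = 4 + 2449/29988 = 122401/29988
6 + 1/(122401/29988) = 6 + 29988/122401 = 764394/122401

764394/122401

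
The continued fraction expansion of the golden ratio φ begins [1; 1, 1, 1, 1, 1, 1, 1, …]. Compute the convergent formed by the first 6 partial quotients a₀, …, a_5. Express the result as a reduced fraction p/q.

Compute successive convergents:
a_0 = 1: 1/1
a_1 = 1: 2/1
a_2 = 1: 3/2
a_3 = 1: 5/3
a_4 = 1: 8/5
a_5 = 1: 13/8

13/8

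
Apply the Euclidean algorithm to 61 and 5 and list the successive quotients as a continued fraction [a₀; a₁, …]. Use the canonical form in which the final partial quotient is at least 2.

[12; 5]

Apply division with remainder until the remainder is 0:
61 = 12·5 + 1, so a_0 = 12
5 = 5·1 + 0, so a_1 = 5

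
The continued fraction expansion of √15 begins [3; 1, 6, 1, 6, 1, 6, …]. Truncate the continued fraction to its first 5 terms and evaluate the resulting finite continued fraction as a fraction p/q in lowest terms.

a_0 = 3: 3/1
a_1 = 1: 4/1
a_2 = 6: 27/7
a_3 = 1: 31/8
a_4 = 6: 213/55

213/55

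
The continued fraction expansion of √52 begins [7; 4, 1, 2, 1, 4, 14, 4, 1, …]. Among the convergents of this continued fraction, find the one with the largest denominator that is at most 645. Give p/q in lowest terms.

List convergents until the denominator exceeds the bound:
a_0 = 7: 7/1  (≤ bound)
a_1 = 4: 29/4  (≤ bound)
a_2 = 1: 36/5  (≤ bound)
a_3 = 2: 101/14  (≤ bound)
a_4 = 1: 137/19  (≤ bound)
a_5 = 4: 649/90  (≤ bound)
a_6 = 14: 9223/1279  (> 645, stop)

649/90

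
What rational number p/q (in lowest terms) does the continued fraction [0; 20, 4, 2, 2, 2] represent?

a_0 = 0: 0/1
a_1 = 20: 1/20
a_2 = 4: 4/81
a_3 = 2: 9/182
a_4 = 2: 22/445
a_5 = 2: 53/1072

53/1072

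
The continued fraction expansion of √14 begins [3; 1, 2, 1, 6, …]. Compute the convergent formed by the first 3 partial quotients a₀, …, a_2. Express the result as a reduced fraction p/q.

a_0 = 3: 3/1
a_1 = 1: 4/1
a_2 = 2: 11/3

11/3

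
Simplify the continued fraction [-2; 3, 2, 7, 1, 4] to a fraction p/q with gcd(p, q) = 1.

a_0 = -2: -2/1
a_1 = 3: -5/3
a_2 = 2: -12/7
a_3 = 7: -89/52
a_4 = 1: -101/59
a_5 = 4: -493/288

-493/288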